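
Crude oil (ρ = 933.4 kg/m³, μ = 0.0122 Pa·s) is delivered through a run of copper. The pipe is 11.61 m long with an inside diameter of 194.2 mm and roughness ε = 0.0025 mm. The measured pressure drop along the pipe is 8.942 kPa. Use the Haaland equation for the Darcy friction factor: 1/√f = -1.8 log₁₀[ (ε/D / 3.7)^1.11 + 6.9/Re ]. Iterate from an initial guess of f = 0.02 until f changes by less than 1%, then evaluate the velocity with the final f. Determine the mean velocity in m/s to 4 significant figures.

Rearranging Darcy-Weisbach: V = √(2·ΔP·D/(f·L·ρ)). With ε/D = 2.5e-06/0.1942 = 1.29e-05, iterate starting from f = 0.02:
  f = 0.02 → V = √(2·8942·0.1942/(0.02·11.61·933.4)) = 4.003 m/s; Re = ρVD/μ = 5.948e+04; f → 0.01996
Converged (Δf/f < 1%). With the final f = 0.01996: V = √(2·8942·0.1942/(0.01996·11.61·933.4)) = 4.007 m/s.

V ≈ 4.007 m/s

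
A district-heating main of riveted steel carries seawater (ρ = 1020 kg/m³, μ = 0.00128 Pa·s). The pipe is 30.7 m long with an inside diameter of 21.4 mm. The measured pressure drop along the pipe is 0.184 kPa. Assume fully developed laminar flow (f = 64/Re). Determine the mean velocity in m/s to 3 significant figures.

For laminar flow, f = 64/Re with Re = ρVD/μ, so Darcy-Weisbach reduces to ΔP = 32μLV/D². Solving for V: V = ΔP·D²/(32μL) = 184·(0.0214)²/(32·0.00128·30.7) = 0.06701 m/s.
Check: Re = ρVD/μ = 1020·0.06701·0.0214/0.00128 = 1143 < 2300, so the laminar assumption holds.

V ≈ 0.0670 m/s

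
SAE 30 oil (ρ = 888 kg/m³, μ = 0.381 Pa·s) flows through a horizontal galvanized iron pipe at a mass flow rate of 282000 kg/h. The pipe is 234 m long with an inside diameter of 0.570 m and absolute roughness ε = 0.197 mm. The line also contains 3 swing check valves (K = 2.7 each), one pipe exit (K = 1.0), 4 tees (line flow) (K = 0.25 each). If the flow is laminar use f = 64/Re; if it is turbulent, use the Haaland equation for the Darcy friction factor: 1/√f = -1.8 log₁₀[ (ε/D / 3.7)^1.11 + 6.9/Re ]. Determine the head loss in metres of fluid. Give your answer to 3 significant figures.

h_f ≈ 0.410 m

ṁ = 282000 kg/h = 282000/3600 = 78.33 kg/s.
A = πD²/4 = π(0.57)²/4 = 0.2552 m²; mean velocity V = ṁ/(ρA) = 78.33/(888 · 0.2552) = 0.3457 m/s.
Reynolds number Re = ρVD/μ = 888 · 0.3457 · 0.57 / 0.381 = 459.3.
Re < 2300 → laminar flow, so f = 64/Re = 64/459.3 = 0.1394 (the turbulent correlation is not needed).
Total minor-loss coefficient ΣK = 3·2.7 + 1·1 + 4·0.25 = 10.1.
ΔP = [f·L/D + ΣK]·(ρV²/2) = [0.1394·234/0.57 + 10.1]·(888·0.3457²/2) = [57.21 + 10.1]·53.06 = 3571 Pa.
Head loss h_f = ΔP/(ρg) = 3571/(888·9.81) = 0.410 m.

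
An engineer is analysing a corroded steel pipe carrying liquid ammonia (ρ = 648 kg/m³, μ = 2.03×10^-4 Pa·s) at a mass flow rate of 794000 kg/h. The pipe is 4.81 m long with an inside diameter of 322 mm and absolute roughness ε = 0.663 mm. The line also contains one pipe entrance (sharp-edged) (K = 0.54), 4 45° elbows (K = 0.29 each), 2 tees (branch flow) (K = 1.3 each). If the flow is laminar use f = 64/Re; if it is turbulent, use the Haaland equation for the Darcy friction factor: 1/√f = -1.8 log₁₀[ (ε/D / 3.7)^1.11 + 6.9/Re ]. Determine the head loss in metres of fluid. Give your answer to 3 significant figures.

ṁ = 794000 kg/h = 794000/3600 = 220.6 kg/s.
A = πD²/4 = π(0.322)²/4 = 0.08143 m²; mean velocity V = ṁ/(ρA) = 220.6/(648 · 0.08143) = 4.18 m/s.
Reynolds number Re = ρVD/μ = 648 · 4.18 · 0.322 / 0.000203 = 4.296e+06.
Re > 4000 → turbulent. Relative roughness ε/D = 0.000663/0.322 = 0.00206. Haaland: 1/√f = -1.8 log₁₀[(0.00206/3.7)^1.11 + 6.9/4.296e+06] = -1.8 log₁₀[0.000244 + 1.61e-06] = 6.497, so f = 0.02369.
Total minor-loss coefficient ΣK = 1·0.54 + 4·0.29 + 2·1.3 = 4.3.
ΔP = [f·L/D + ΣK]·(ρV²/2) = [0.02369·4.81/0.322 + 4.3]·(648·4.18²/2) = [0.3538 + 4.3]·5660 = 2.634e+04 Pa.
Head loss h_f = ΔP/(ρg) = 2.634e+04/(648·9.81) = 4.14 m.

h_f ≈ 4.14 m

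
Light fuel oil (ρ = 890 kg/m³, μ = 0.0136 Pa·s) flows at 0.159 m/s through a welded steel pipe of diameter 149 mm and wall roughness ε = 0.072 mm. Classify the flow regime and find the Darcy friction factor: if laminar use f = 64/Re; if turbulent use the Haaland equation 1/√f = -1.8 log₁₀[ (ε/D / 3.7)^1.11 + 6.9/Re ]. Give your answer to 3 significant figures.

Re = ρVD/μ = 890·0.159·0.149/0.0136 = 1550.
Re < 2300 → laminar, so f = 64/Re = 0.04128 (roughness is irrelevant in laminar flow).

f ≈ 0.0413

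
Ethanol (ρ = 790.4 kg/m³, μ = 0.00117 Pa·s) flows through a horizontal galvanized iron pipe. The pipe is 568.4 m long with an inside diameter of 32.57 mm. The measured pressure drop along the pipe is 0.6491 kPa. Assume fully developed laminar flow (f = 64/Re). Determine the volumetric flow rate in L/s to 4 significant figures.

Q ≈ 0.02696 L/s

For laminar flow, f = 64/Re with Re = ρVD/μ, so Darcy-Weisbach reduces to ΔP = 32μLV/D². Solving for V: V = ΔP·D²/(32μL) = 649.1·(0.03257)²/(32·0.00117·568.4) = 0.03236 m/s.
Check: Re = ρVD/μ = 790.4·0.03236·0.03257/0.00117 = 711.9 < 2300, so the laminar assumption holds.
Q = V·A = 0.03236·(π/4·0.03257²) = 2.696e-05 m³/s = 0.02696 L/s.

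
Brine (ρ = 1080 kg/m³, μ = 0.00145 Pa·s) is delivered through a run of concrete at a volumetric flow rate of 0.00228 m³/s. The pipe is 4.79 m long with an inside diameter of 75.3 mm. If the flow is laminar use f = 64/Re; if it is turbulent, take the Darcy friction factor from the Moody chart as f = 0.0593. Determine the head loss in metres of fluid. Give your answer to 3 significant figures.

Cross-sectional area A = πD²/4 = π(0.0753)²/4 = 0.004453 m²; mean velocity V = Q/A = 0.00228/0.004453 = 0.512 m/s.
Reynolds number Re = ρVD/μ = 1080 · 0.512 · 0.0753 / 0.00145 = 2.871e+04.
Re > 4000 → turbulent; use the Moody-chart value f = 0.0593.
Darcy-Weisbach: ΔP = f(L/D)(ρV²/2) = 0.0593·(4.79/0.0753)·(1080·0.512²/2) = 0.0593·63.61·141.5 = 533.9 Pa.
Head loss h_f = ΔP/(ρg) = 533.9/(1080·9.81) = 0.0504 m.

h_f ≈ 0.0504 m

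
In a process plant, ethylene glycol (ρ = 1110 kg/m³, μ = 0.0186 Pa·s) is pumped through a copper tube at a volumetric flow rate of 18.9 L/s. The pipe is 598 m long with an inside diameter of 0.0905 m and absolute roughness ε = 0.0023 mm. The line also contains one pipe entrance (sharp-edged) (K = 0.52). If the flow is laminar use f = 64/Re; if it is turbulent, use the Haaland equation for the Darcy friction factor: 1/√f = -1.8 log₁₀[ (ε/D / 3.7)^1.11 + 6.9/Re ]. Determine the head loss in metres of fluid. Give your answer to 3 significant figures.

h_f ≈ 79.7 m

Q = 18.9 L/s = 18.9/1000 = 0.0189 m³/s.
Cross-sectional area A = πD²/4 = π(0.0905)²/4 = 0.006433 m²; mean velocity V = Q/A = 0.0189/0.006433 = 2.938 m/s.
Reynolds number Re = ρVD/μ = 1110 · 2.938 · 0.0905 / 0.0186 = 1.587e+04.
Re > 4000 → turbulent. Relative roughness ε/D = 2.3e-06/0.0905 = 2.54e-05. Haaland: 1/√f = -1.8 log₁₀[(2.54e-05/3.7)^1.11 + 6.9/1.587e+04] = -1.8 log₁₀[1.86e-06 + 0.000435] = 6.048, so f = 0.02734.
Total minor-loss coefficient ΣK = 1·0.52 = 0.52.
ΔP = [f·L/D + ΣK]·(ρV²/2) = [0.02734·598/0.0905 + 0.52]·(1110·2.938²/2) = [180.7 + 0.52]·4791 = 8.681e+05 Pa.
Head loss h_f = ΔP/(ρg) = 8.681e+05/(1110·9.81) = 79.7 m.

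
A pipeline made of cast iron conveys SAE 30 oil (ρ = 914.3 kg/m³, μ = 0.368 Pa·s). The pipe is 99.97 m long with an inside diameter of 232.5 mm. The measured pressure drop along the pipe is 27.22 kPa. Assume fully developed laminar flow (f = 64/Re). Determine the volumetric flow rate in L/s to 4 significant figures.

Q ≈ 53.06 L/s

For laminar flow, f = 64/Re with Re = ρVD/μ, so Darcy-Weisbach reduces to ΔP = 32μLV/D². Solving for V: V = ΔP·D²/(32μL) = 2.722e+04·(0.2325)²/(32·0.368·99.97) = 1.25 m/s.
Check: Re = ρVD/μ = 914.3·1.25·0.2325/0.368 = 722 < 2300, so the laminar assumption holds.
Q = V·A = 1.25·(π/4·0.2325²) = 0.05306 m³/s = 53.06 L/s.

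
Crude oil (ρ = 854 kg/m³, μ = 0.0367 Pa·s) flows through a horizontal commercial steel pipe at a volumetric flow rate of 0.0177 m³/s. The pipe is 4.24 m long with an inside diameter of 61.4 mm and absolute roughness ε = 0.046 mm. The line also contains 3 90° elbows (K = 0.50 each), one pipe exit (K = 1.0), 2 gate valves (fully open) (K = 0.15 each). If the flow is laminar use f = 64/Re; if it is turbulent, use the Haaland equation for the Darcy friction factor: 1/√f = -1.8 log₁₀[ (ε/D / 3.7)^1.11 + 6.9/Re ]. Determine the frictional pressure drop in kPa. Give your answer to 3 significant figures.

Cross-sectional area A = πD²/4 = π(0.0614)²/4 = 0.002961 m²; mean velocity V = Q/A = 0.0177/0.002961 = 5.978 m/s.
Reynolds number Re = ρVD/μ = 854 · 5.978 · 0.0614 / 0.0367 = 8541.
Re > 4000 → turbulent. Relative roughness ε/D = 4.6e-05/0.0614 = 0.000749. Haaland: 1/√f = -1.8 log₁₀[(0.000749/3.7)^1.11 + 6.9/8541] = -1.8 log₁₀[7.94e-05 + 0.000808] = 5.493, so f = 0.03314.
Total minor-loss coefficient ΣK = 3·0.5 + 1·1 + 2·0.15 = 2.8.
ΔP = [f·L/D + ΣK]·(ρV²/2) = [0.03314·4.24/0.0614 + 2.8]·(854·5.978²/2) = [2.288 + 2.8]·1.526e+04 = 7.764e+04 Pa.
ΔP = 7.764e+04 Pa = 77.6 kPa.

ΔP ≈ 77.6 kPa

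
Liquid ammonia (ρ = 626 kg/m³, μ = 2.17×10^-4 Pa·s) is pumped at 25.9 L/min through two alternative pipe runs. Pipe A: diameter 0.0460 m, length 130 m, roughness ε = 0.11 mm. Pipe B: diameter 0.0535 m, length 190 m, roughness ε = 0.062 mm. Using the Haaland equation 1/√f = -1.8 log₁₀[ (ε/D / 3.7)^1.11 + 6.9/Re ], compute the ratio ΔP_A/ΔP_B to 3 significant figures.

Pipe A: V = Q/A = 0.0004317/0.001662 = 0.2597 m/s; Re = 3.447e+04; ε/D = 0.00239; Haaland → f = 0.02815; ΔP_A = f(L/D)(ρV²/2) = 1680 Pa.
Pipe B: V = Q/A = 0.0004317/0.002248 = 0.192 m/s; Re = 2.964e+04; ε/D = 0.00116; Haaland → f = 0.02606; ΔP_B = f(L/D)(ρV²/2) = 1068 Pa.
ΔP_A/ΔP_B = 1680/1068 = 1.57.

ΔP_A/ΔP_B ≈ 1.57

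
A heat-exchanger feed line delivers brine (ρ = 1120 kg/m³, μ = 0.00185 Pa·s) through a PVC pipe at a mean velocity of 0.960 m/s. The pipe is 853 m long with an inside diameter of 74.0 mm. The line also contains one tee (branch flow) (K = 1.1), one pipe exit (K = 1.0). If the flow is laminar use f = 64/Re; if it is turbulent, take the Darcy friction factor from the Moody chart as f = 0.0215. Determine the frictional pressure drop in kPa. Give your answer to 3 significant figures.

Reynolds number Re = ρVD/μ = 1120 · 0.96 · 0.074 / 0.00185 = 4.301e+04.
Re > 4000 → turbulent; use the Moody-chart value f = 0.0215.
Total minor-loss coefficient ΣK = 1·1.1 + 1·1 = 2.1.
ΔP = [f·L/D + ΣK]·(ρV²/2) = [0.0215·853/0.074 + 2.1]·(1120·0.96²/2) = [247.8 + 2.1]·516.1 = 1.29e+05 Pa.
ΔP = 1.29e+05 Pa = 129 kPa.

ΔP ≈ 129 kPa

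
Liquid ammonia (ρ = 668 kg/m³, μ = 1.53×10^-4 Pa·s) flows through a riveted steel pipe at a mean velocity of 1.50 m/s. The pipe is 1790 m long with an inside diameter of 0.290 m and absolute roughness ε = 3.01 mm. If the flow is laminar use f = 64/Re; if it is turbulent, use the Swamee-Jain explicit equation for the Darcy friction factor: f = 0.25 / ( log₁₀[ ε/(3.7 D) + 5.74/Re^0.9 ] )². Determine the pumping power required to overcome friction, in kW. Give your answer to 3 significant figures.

P ≈ 17.7 kW

Reynolds number Re = ρVD/μ = 668 · 1.5 · 0.29 / 0.000153 = 1.899e+06.
Re > 4000 → turbulent. Relative roughness ε/D = 0.00301/0.29 = 0.0104. Swamee-Jain: f = 0.25/(log₁₀[0.0104/3.7 + 5.74/1.899e+06^0.9])² = 0.25/(log₁₀[0.00281 + 1.28e-05])² = 0.25/(-2.55)² = 0.03845.
Darcy-Weisbach: ΔP = f(L/D)(ρV²/2) = 0.03845·(1790/0.29)·(668·1.5²/2) = 0.03845·6172·751.5 = 1.783e+05 Pa.
Q = V·A = 1.5·0.06605 = 0.09908 m³/s.
Pumping power P = QΔP = 0.09908·1.783e+05 = 17670 W = 17.7 kW.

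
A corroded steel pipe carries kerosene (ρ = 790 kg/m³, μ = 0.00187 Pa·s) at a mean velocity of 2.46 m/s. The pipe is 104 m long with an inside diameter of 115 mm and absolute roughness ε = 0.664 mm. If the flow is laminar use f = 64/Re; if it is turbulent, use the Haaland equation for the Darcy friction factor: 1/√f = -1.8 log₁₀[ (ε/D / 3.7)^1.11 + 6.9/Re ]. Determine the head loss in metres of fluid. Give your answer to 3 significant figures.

Reynolds number Re = ρVD/μ = 790 · 2.46 · 0.115 / 0.00187 = 1.195e+05.
Re > 4000 → turbulent. Relative roughness ε/D = 0.000664/0.115 = 0.00577. Haaland: 1/√f = -1.8 log₁₀[(0.00577/3.7)^1.11 + 6.9/1.195e+05] = -1.8 log₁₀[0.000767 + 5.77e-05] = 5.551, so f = 0.03245.
Darcy-Weisbach: ΔP = f(L/D)(ρV²/2) = 0.03245·(104/0.115)·(790·2.46²/2) = 0.03245·904.3·2390 = 7.015e+04 Pa.
Head loss h_f = ΔP/(ρg) = 7.015e+04/(790·9.81) = 9.05 m.

h_f ≈ 9.05 m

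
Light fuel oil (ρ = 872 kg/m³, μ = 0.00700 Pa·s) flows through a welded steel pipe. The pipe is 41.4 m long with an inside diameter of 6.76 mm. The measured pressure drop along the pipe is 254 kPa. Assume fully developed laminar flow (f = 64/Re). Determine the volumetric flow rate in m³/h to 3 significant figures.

Q ≈ 0.162 m³/h

For laminar flow, f = 64/Re with Re = ρVD/μ, so Darcy-Weisbach reduces to ΔP = 32μLV/D². Solving for V: V = ΔP·D²/(32μL) = 2.54e+05·(0.00676)²/(32·0.007·41.4) = 1.252 m/s.
Check: Re = ρVD/μ = 872·1.252·0.00676/0.007 = 1054 < 2300, so the laminar assumption holds.
Q = V·A = 1.252·(π/4·0.00676²) = 4.492e-05 m³/s = 0.162 m³/h.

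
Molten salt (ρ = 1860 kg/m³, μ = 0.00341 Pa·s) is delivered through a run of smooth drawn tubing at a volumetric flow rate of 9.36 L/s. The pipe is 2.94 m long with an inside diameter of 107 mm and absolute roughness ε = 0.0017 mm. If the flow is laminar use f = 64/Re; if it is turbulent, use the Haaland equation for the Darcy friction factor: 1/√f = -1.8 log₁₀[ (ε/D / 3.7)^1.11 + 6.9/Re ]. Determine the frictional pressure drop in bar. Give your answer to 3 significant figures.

Q = 9.36 L/s = 9.36/1000 = 0.00936 m³/s.
Cross-sectional area A = πD²/4 = π(0.107)²/4 = 0.008992 m²; mean velocity V = Q/A = 0.00936/0.008992 = 1.041 m/s.
Reynolds number Re = ρVD/μ = 1860 · 1.041 · 0.107 / 0.00341 = 6.075e+04.
Re > 4000 → turbulent. Relative roughness ε/D = 1.7e-06/0.107 = 1.59e-05. Haaland: 1/√f = -1.8 log₁₀[(1.59e-05/3.7)^1.11 + 6.9/6.075e+04] = -1.8 log₁₀[1.1e-06 + 0.000114] = 7.093, so f = 0.01988.
Darcy-Weisbach: ΔP = f(L/D)(ρV²/2) = 0.01988·(2.94/0.107)·(1860·1.041²/2) = 0.01988·27.48·1008 = 550.3 Pa.
ΔP = 550.3 Pa = 0.00550 bar.

ΔP ≈ 0.00550 bar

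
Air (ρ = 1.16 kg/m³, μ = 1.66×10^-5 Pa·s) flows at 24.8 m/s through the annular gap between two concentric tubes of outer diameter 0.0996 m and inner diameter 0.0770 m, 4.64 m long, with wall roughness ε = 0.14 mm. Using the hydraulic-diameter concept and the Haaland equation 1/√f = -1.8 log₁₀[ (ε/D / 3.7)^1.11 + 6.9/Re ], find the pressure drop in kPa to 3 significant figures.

ΔP ≈ 2.52 kPa

Hydraulic diameter D_h = 4A/P = D_o - D_i = 0.0996 - 0.077 = 0.0226 m.
Re = ρVD_h/μ = 1.16·24.8·0.0226/1.66e-05 = 3.917e+04.
ε/D_h = 0.00014/0.0226 = 0.00619; Haaland gives 1/√f = -1.8 log₁₀[0.000829+0.000176] = 5.396, so f = 0.03434.
ΔP = f(L/D_h)(ρV²/2) = 0.03434·4.64/0.0226·356.7 = 2515 Pa.
ΔP = 2.52 kPa.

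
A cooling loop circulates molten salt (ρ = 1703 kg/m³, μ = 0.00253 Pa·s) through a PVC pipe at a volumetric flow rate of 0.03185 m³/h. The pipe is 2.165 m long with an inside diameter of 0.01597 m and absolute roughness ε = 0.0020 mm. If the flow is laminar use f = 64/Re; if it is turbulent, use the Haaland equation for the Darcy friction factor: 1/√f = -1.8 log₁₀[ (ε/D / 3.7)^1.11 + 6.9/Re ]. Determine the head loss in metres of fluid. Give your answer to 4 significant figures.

Q = 0.03185 m³/h = 0.03185/3600 = 8.847e-06 m³/s.
Cross-sectional area A = πD²/4 = π(0.01597)²/4 = 0.0002003 m²; mean velocity V = Q/A = 8.847e-06/0.0002003 = 0.04417 m/s.
Reynolds number Re = ρVD/μ = 1703 · 0.04417 · 0.01597 / 0.00253 = 474.8.
Re < 2300 → laminar flow, so f = 64/Re = 64/474.8 = 0.1348 (the turbulent correlation is not needed).
Darcy-Weisbach: ΔP = f(L/D)(ρV²/2) = 0.1348·(2.165/0.01597)·(1703·0.04417²/2) = 0.1348·135.6·1.661 = 30.35 Pa.
Head loss h_f = ΔP/(ρg) = 30.35/(1703·9.81) = 0.001817 m.

h_f ≈ 0.001817 m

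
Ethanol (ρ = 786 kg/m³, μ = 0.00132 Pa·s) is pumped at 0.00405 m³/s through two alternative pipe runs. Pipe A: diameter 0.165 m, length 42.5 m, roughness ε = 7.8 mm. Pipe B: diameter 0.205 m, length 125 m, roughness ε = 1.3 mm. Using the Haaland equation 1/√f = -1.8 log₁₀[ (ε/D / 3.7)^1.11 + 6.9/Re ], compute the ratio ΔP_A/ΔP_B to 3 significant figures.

Pipe A: V = Q/A = 0.00405/0.02138 = 0.1894 m/s; Re = 1.861e+04; ε/D = 0.0473; Haaland → f = 0.0712; ΔP_A = f(L/D)(ρV²/2) = 258.6 Pa.
Pipe B: V = Q/A = 0.00405/0.03301 = 0.1227 m/s; Re = 1.498e+04; ε/D = 0.00634; Haaland → f = 0.03715; ΔP_B = f(L/D)(ρV²/2) = 134 Pa.
ΔP_A/ΔP_B = 258.6/134 = 1.93.

ΔP_A/ΔP_B ≈ 1.93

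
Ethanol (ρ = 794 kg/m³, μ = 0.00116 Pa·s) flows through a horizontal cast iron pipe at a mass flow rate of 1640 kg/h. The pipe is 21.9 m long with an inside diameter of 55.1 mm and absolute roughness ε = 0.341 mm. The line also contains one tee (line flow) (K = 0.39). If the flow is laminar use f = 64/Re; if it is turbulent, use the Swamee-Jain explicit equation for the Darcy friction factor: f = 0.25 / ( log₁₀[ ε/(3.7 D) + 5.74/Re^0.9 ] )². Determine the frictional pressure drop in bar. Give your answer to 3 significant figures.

ΔP ≈ 0.00378 bar

ṁ = 1640 kg/h = 1640/3600 = 0.4556 kg/s.
A = πD²/4 = π(0.0551)²/4 = 0.002384 m²; mean velocity V = ṁ/(ρA) = 0.4556/(794 · 0.002384) = 0.2406 m/s.
Reynolds number Re = ρVD/μ = 794 · 0.2406 · 0.0551 / 0.00116 = 9075.
Re > 4000 → turbulent. Relative roughness ε/D = 0.000341/0.0551 = 0.00619. Swamee-Jain: f = 0.25/(log₁₀[0.00619/3.7 + 5.74/9075^0.9])² = 0.25/(log₁₀[0.00167 + 0.00157])² = 0.25/(-2.489)² = 0.04037.
Total minor-loss coefficient ΣK = 1·0.39 = 0.39.
ΔP = [f·L/D + ΣK]·(ρV²/2) = [0.04037·21.9/0.0551 + 0.39]·(794·0.2406²/2) = [16.04 + 0.39]·22.99 = 377.7 Pa.
ΔP = 377.7 Pa = 0.00378 bar.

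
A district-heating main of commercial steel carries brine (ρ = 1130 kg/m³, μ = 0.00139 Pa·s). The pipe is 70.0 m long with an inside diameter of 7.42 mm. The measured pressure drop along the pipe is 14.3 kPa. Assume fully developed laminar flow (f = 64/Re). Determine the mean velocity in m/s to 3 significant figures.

V ≈ 0.253 m/s

For laminar flow, f = 64/Re with Re = ρVD/μ, so Darcy-Weisbach reduces to ΔP = 32μLV/D². Solving for V: V = ΔP·D²/(32μL) = 1.43e+04·(0.00742)²/(32·0.00139·70) = 0.2529 m/s.
Check: Re = ρVD/μ = 1130·0.2529·0.00742/0.00139 = 1525 < 2300, so the laminar assumption holds.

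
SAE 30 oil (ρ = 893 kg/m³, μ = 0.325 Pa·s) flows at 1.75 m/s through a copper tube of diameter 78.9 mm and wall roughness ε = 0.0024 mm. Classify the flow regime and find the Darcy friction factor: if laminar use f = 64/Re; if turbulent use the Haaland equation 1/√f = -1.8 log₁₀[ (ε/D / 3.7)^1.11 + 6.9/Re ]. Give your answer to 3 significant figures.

f ≈ 0.169

Re = ρVD/μ = 893·1.75·0.0789/0.325 = 379.4.
Re < 2300 → laminar, so f = 64/Re = 0.1687 (roughness is irrelevant in laminar flow).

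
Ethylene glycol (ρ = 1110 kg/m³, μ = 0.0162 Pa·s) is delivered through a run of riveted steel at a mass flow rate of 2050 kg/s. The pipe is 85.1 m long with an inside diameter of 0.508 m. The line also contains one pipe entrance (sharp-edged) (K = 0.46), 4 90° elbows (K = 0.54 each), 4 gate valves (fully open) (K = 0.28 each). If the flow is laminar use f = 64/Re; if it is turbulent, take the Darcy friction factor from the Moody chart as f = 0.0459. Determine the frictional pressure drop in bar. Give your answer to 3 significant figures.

ΔP ≈ 5.27 bar

A = πD²/4 = π(0.508)²/4 = 0.2027 m²; mean velocity V = ṁ/(ρA) = 2050/(1110 · 0.2027) = 9.112 m/s.
Reynolds number Re = ρVD/μ = 1110 · 9.112 · 0.508 / 0.0162 = 3.172e+05.
Re > 4000 → turbulent; use the Moody-chart value f = 0.0459.
Total minor-loss coefficient ΣK = 1·0.46 + 4·0.54 + 4·0.28 = 3.74.
ΔP = [f·L/D + ΣK]·(ρV²/2) = [0.0459·85.1/0.508 + 3.74]·(1110·9.112²/2) = [7.689 + 3.74]·4.608e+04 = 5.267e+05 Pa.
ΔP = 5.267e+05 Pa = 5.27 bar.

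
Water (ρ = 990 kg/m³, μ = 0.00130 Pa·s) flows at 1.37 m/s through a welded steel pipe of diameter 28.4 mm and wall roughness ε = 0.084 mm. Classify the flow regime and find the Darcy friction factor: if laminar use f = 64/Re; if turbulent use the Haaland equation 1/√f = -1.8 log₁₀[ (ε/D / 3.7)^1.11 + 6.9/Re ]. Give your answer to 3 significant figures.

f ≈ 0.0297

Re = ρVD/μ = 990·1.37·0.0284/0.0013 = 2.963e+04.
Re > 4000 → turbulent. ε/D = 8.4e-05/0.0284 = 0.00296; Haaland: 1/√f = -1.8 log₁₀[0.000365 + 0.000233] = 5.802, so f = 0.0297.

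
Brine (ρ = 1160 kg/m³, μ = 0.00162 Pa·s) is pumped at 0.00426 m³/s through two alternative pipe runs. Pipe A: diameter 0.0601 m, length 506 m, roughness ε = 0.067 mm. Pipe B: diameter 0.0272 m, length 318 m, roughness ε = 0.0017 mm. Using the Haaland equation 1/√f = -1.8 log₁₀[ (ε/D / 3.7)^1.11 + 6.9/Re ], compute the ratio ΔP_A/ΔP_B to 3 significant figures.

ΔP_A/ΔP_B ≈ 0.0417

Pipe A: V = Q/A = 0.00426/0.002837 = 1.502 m/s; Re = 6.462e+04; ε/D = 0.00111; Haaland → f = 0.02332; ΔP_A = f(L/D)(ρV²/2) = 2.568e+05 Pa.
Pipe B: V = Q/A = 0.00426/0.0005811 = 7.331 m/s; Re = 1.428e+05; ε/D = 6.25e-05; Haaland → f = 0.01691; ΔP_B = f(L/D)(ρV²/2) = 6.162e+06 Pa.
ΔP_A/ΔP_B = 2.568e+05/6.162e+06 = 0.0417.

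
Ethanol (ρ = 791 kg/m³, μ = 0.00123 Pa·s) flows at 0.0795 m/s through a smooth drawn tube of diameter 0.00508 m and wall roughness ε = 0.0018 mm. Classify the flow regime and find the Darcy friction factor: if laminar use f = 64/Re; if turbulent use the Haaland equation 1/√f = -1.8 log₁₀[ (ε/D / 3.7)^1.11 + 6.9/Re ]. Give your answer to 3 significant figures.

f ≈ 0.246

Re = ρVD/μ = 791·0.0795·0.00508/0.00123 = 259.7.
Re < 2300 → laminar, so f = 64/Re = 0.2464 (roughness is irrelevant in laminar flow).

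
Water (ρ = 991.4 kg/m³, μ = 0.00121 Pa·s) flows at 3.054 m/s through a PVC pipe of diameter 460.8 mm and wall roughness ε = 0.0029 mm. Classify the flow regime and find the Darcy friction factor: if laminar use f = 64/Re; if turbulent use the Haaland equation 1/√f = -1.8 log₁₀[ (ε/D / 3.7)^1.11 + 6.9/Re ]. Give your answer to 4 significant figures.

Re = ρVD/μ = 991.4·3.054·0.4608/0.00121 = 1.153e+06.
Re > 4000 → turbulent. ε/D = 2.9e-06/0.4608 = 6.29e-06; Haaland: 1/√f = -1.8 log₁₀[3.95e-07 + 5.98e-06] = 9.351, so f = 0.01144.

f ≈ 0.01144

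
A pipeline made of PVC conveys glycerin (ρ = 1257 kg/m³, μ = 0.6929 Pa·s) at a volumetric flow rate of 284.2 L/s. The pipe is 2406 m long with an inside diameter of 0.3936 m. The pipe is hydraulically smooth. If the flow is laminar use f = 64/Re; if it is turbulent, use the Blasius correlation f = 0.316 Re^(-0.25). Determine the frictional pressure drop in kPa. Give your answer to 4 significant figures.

Q = 284.2 L/s = 284.2/1000 = 0.2842 m³/s.
Cross-sectional area A = πD²/4 = π(0.3936)²/4 = 0.1217 m²; mean velocity V = Q/A = 0.2842/0.1217 = 2.336 m/s.
Reynolds number Re = ρVD/μ = 1257 · 2.336 · 0.3936 / 0.693 = 1668.
Re < 2300 → laminar flow, so f = 64/Re = 64/1668 = 0.03837 (the turbulent correlation is not needed).
Darcy-Weisbach: ΔP = f(L/D)(ρV²/2) = 0.03837·(2406/0.3936)·(1257·2.336²/2) = 0.03837·6113·3429 = 8.043e+05 Pa.
ΔP = 8.043e+05 Pa = 804.3 kPa.

ΔP ≈ 804.3 kPa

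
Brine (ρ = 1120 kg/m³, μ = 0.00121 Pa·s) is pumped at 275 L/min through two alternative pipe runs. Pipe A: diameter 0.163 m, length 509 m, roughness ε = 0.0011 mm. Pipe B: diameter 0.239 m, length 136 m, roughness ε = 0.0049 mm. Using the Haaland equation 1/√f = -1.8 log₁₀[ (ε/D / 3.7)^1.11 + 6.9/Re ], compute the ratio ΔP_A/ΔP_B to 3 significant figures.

Pipe A: V = Q/A = 0.004583/0.02087 = 0.2196 m/s; Re = 3.314e+04; ε/D = 6.75e-06; Haaland → f = 0.02278; ΔP_A = f(L/D)(ρV²/2) = 1922 Pa.
Pipe B: V = Q/A = 0.004583/0.04486 = 0.1022 m/s; Re = 2.26e+04; ε/D = 2.05e-05; Haaland → f = 0.02501; ΔP_B = f(L/D)(ρV²/2) = 83.17 Pa.
ΔP_A/ΔP_B = 1922/83.17 = 23.1.

ΔP_A/ΔP_B ≈ 23.1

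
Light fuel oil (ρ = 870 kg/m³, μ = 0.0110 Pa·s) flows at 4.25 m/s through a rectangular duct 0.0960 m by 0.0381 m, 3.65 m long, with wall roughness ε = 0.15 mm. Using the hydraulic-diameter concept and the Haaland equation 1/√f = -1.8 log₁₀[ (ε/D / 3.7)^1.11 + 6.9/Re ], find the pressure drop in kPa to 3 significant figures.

ΔP ≈ 16.4 kPa

Hydraulic diameter D_h = 4A/P = 4·(0.096·0.0381)/(2·(0.096+0.0381)) = 0.01463/0.2682 = 0.05455 m.
Re = ρVD_h/μ = 870·4.25·0.05455/0.011 = 1.834e+04.
ε/D_h = 0.00015/0.05455 = 0.00275; Haaland gives 1/√f = -1.8 log₁₀[0.000336+0.000376] = 5.665, so f = 0.03116.
ΔP = f(L/D_h)(ρV²/2) = 0.03116·3.65/0.05455·7857 = 1.638e+04 Pa.
ΔP = 16.4 kPa.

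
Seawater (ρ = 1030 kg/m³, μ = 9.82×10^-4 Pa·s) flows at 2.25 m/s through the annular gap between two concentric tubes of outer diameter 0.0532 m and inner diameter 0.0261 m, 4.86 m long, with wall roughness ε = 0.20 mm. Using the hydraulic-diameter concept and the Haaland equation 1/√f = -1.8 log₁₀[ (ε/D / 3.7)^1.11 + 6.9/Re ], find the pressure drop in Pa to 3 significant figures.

Hydraulic diameter D_h = 4A/P = D_o - D_i = 0.0532 - 0.0261 = 0.0271 m.
Re = ρVD_h/μ = 1030·2.25·0.0271/0.000982 = 6.396e+04.
ε/D_h = 0.0002/0.0271 = 0.00738; Haaland gives 1/√f = -1.8 log₁₀[0.00101+0.000108] = 5.315, so f = 0.0354.
ΔP = f(L/D_h)(ρV²/2) = 0.0354·4.86/0.0271·2607 = 1.655e+04 Pa.

ΔP ≈ 16500 Pa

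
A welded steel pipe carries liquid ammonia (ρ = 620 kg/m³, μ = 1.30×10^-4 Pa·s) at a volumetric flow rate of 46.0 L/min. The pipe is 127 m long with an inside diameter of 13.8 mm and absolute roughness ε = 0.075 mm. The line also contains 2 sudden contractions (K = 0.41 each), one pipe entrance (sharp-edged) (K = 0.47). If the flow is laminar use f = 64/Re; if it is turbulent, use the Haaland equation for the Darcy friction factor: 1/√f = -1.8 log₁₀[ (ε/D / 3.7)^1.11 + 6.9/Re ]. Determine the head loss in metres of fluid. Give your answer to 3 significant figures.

h_f ≈ 389 m

Q = 46.0 L/min = 46.0/60000 = 0.0007667 m³/s.
Cross-sectional area A = πD²/4 = π(0.0138)²/4 = 0.0001496 m²; mean velocity V = Q/A = 0.0007667/0.0001496 = 5.126 m/s.
Reynolds number Re = ρVD/μ = 620 · 5.126 · 0.0138 / 0.00013 = 3.374e+05.
Re > 4000 → turbulent. Relative roughness ε/D = 7.5e-05/0.0138 = 0.00543. Haaland: 1/√f = -1.8 log₁₀[(0.00543/3.7)^1.11 + 6.9/3.374e+05] = -1.8 log₁₀[0.000717 + 2.05e-05] = 5.638, so f = 0.03146.
Total minor-loss coefficient ΣK = 2·0.41 + 1·0.47 = 1.29.
ΔP = [f·L/D + ΣK]·(ρV²/2) = [0.03146·127/0.0138 + 1.29]·(620·5.126²/2) = [289.5 + 1.29]·8145 = 2.368e+06 Pa.
Head loss h_f = ΔP/(ρg) = 2.368e+06/(620·9.81) = 389 m.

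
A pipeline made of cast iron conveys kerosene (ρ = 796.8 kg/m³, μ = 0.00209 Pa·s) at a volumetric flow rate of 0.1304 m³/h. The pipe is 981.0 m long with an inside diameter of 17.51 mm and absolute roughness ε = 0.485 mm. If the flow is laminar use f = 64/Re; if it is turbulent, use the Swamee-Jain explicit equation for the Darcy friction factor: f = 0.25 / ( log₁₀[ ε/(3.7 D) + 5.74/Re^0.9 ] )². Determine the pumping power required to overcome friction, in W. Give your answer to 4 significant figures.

Q = 0.1304 m³/h = 0.1304/3600 = 3.622e-05 m³/s.
Cross-sectional area A = πD²/4 = π(0.01751)²/4 = 0.0002408 m²; mean velocity V = Q/A = 3.622e-05/0.0002408 = 0.1504 m/s.
Reynolds number Re = ρVD/μ = 796.8 · 0.1504 · 0.01751 / 0.00209 = 1004.
Re < 2300 → laminar flow, so f = 64/Re = 64/1004 = 0.06373 (the turbulent correlation is not needed).
Darcy-Weisbach: ΔP = f(L/D)(ρV²/2) = 0.06373·(981/0.01751)·(796.8·0.1504²/2) = 0.06373·5.603e+04·9.015 = 3.219e+04 Pa.
Pumping power P = QΔP = 3.622e-05·3.219e+04 = 1.1660 W = 1.166 W.

P ≈ 1.166 W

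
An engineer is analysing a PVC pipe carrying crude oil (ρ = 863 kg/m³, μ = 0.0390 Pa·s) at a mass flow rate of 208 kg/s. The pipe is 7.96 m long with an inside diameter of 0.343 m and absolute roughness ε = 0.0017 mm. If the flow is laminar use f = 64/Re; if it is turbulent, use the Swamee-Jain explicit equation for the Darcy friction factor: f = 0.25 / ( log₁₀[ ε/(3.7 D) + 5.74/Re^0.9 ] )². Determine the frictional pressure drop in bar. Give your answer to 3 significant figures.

ΔP ≈ 0.0176 bar

A = πD²/4 = π(0.343)²/4 = 0.0924 m²; mean velocity V = ṁ/(ρA) = 208/(863 · 0.0924) = 2.608 m/s.
Reynolds number Re = ρVD/μ = 863 · 2.608 · 0.343 / 0.039 = 1.98e+04.
Re > 4000 → turbulent. Relative roughness ε/D = 1.7e-06/0.343 = 4.96e-06. Swamee-Jain: f = 0.25/(log₁₀[4.96e-06/3.7 + 5.74/1.98e+04^0.9])² = 0.25/(log₁₀[1.34e-06 + 0.00078])² = 0.25/(-3.107)² = 0.02589.
Darcy-Weisbach: ΔP = f(L/D)(ρV²/2) = 0.02589·(7.96/0.343)·(863·2.608²/2) = 0.02589·23.21·2936 = 1764 Pa.
ΔP = 1764 Pa = 0.0176 bar.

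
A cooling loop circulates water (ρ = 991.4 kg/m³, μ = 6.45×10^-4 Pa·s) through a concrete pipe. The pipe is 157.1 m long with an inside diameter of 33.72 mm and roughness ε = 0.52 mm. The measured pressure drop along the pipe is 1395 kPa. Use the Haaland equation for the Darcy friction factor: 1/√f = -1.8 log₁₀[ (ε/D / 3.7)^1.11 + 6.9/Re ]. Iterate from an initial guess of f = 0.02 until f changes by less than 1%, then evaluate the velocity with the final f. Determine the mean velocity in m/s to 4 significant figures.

Rearranging Darcy-Weisbach: V = √(2·ΔP·D/(f·L·ρ)). With ε/D = 0.00052/0.03372 = 0.0154, iterate starting from f = 0.02:
  f = 0.02 → V = √(2·1.395e+06·0.03372/(0.02·157.1·991.4)) = 5.496 m/s; Re = ρVD/μ = 2.848e+05; f → 0.04437
  f = 0.04437 → V = 3.689 m/s; Re = 1.912e+05; f → 0.04445
Converged (Δf/f < 1%). With the final f = 0.04445: V = √(2·1.395e+06·0.03372/(0.04445·157.1·991.4)) = 3.686 m/s.

V ≈ 3.686 m/s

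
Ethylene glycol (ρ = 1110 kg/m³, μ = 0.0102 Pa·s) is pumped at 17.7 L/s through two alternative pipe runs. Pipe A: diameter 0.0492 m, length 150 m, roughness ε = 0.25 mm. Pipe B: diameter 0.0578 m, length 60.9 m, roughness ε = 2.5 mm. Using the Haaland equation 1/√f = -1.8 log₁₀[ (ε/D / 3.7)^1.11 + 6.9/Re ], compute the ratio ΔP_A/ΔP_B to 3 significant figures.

Pipe A: V = Q/A = 0.0177/0.001901 = 9.31 m/s; Re = 4.985e+04; ε/D = 0.00508; Haaland → f = 0.03222; ΔP_A = f(L/D)(ρV²/2) = 4.726e+06 Pa.
Pipe B: V = Q/A = 0.0177/0.002624 = 6.746 m/s; Re = 4.243e+04; ε/D = 0.0433; Haaland → f = 0.06771; ΔP_B = f(L/D)(ρV²/2) = 1.802e+06 Pa.
ΔP_A/ΔP_B = 4.726e+06/1.802e+06 = 2.62.

ΔP_A/ΔP_B ≈ 2.62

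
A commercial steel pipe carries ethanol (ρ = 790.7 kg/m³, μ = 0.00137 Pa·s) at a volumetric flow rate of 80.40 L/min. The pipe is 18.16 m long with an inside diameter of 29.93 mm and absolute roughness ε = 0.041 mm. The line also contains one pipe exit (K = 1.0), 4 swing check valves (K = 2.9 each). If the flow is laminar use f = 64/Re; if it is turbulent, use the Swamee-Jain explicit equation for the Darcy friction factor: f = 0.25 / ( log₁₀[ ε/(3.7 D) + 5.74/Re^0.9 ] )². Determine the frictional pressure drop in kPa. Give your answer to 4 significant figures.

ΔP ≈ 41.25 kPa

Q = 80.40 L/min = 80.40/60000 = 0.00134 m³/s.
Cross-sectional area A = πD²/4 = π(0.02993)²/4 = 0.0007036 m²; mean velocity V = Q/A = 0.00134/0.0007036 = 1.905 m/s.
Reynolds number Re = ρVD/μ = 790.7 · 1.905 · 0.02993 / 0.00137 = 3.29e+04.
Re > 4000 → turbulent. Relative roughness ε/D = 4.1e-05/0.02993 = 0.00137. Swamee-Jain: f = 0.25/(log₁₀[0.00137/3.7 + 5.74/3.29e+04^0.9])² = 0.25/(log₁₀[0.00037 + 0.000494])² = 0.25/(-3.064)² = 0.02664.
Total minor-loss coefficient ΣK = 1·1 + 4·2.9 = 12.6.
ΔP = [f·L/D + ΣK]·(ρV²/2) = [0.02664·18.16/0.02993 + 12.6]·(790.7·1.905²/2) = [16.16 + 12.6]·1434 = 4.125e+04 Pa.
ΔP = 4.125e+04 Pa = 41.25 kPa.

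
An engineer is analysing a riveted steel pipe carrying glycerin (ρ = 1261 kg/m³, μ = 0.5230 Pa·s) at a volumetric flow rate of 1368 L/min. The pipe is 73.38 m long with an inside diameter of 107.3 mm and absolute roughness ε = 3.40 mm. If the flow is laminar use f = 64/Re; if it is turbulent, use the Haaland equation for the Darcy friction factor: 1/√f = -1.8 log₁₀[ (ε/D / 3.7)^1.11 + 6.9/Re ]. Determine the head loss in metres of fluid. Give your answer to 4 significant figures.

Q = 1368 L/min = 1368/60000 = 0.0228 m³/s.
Cross-sectional area A = πD²/4 = π(0.1073)²/4 = 0.009043 m²; mean velocity V = Q/A = 0.0228/0.009043 = 2.521 m/s.
Reynolds number Re = ρVD/μ = 1261 · 2.521 · 0.1073 / 0.523 = 652.3.
Re < 2300 → laminar flow, so f = 64/Re = 64/652.3 = 0.09811 (the turbulent correlation is not needed).
Darcy-Weisbach: ΔP = f(L/D)(ρV²/2) = 0.09811·(73.38/0.1073)·(1261·2.521²/2) = 0.09811·683.9·4008 = 2.69e+05 Pa.
Head loss h_f = ΔP/(ρg) = 2.69e+05/(1261·9.81) = 21.74 m.

h_f ≈ 21.74 m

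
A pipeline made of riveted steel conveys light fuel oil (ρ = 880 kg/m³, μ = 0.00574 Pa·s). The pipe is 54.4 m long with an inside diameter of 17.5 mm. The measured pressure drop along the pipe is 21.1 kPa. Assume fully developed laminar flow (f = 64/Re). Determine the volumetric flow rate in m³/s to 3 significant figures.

For laminar flow, f = 64/Re with Re = ρVD/μ, so Darcy-Weisbach reduces to ΔP = 32μLV/D². Solving for V: V = ΔP·D²/(32μL) = 2.11e+04·(0.0175)²/(32·0.00574·54.4) = 0.6467 m/s.
Check: Re = ρVD/μ = 880·0.6467·0.0175/0.00574 = 1735 < 2300, so the laminar assumption holds.
Q = V·A = 0.6467·(π/4·0.0175²) = 0.0001555 m³/s = 1.56×10^-4 m³/s.

Q ≈ 1.56×10^-4 m³/s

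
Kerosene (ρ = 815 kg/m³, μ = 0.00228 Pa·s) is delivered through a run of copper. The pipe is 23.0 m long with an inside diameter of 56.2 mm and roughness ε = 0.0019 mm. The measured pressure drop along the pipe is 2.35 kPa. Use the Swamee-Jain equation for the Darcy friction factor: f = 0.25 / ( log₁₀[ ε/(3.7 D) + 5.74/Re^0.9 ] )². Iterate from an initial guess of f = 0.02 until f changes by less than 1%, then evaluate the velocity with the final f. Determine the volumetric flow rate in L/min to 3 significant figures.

Rearranging Darcy-Weisbach: V = √(2·ΔP·D/(f·L·ρ)). With ε/D = 1.9e-06/0.0562 = 3.38e-05, iterate starting from f = 0.02:
  f = 0.02 → V = √(2·2350·0.0562/(0.02·23·815)) = 0.8394 m/s; Re = ρVD/μ = 1.686e+04; f → 0.02704
  f = 0.02704 → V = 0.722 m/s; Re = 1.45e+04; f → 0.0281
  f = 0.0281 → V = 0.7081 m/s; Re = 1.423e+04; f → 0.02825
Converged (Δf/f < 1%). With the final f = 0.02825: V = √(2·2350·0.0562/(0.02825·23·815)) = 0.7063 m/s.
Q = V·A = 0.7063·(π/4·0.0562²) = 0.001752 m³/s = 105 L/min.

Q ≈ 105 L/min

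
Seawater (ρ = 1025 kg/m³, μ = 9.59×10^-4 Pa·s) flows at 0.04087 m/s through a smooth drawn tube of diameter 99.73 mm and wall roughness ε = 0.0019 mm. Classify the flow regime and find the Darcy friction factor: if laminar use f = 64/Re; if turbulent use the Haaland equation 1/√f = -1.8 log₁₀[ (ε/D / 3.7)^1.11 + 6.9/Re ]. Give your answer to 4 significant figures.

f ≈ 0.03937

Re = ρVD/μ = 1025·0.04087·0.09973/0.000959 = 4356.
Re > 4000 → turbulent. ε/D = 1.9e-06/0.09973 = 1.91e-05; Haaland: 1/√f = -1.8 log₁₀[1.35e-06 + 0.00158] = 5.04, so f = 0.03937.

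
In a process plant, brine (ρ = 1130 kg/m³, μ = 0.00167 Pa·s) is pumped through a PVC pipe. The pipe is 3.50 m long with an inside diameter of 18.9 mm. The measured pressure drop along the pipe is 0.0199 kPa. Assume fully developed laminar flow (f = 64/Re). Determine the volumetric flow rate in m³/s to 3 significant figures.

For laminar flow, f = 64/Re with Re = ρVD/μ, so Darcy-Weisbach reduces to ΔP = 32μLV/D². Solving for V: V = ΔP·D²/(32μL) = 19.9·(0.0189)²/(32·0.00167·3.5) = 0.03801 m/s.
Check: Re = ρVD/μ = 1130·0.03801·0.0189/0.00167 = 486 < 2300, so the laminar assumption holds.
Q = V·A = 0.03801·(π/4·0.0189²) = 1.066e-05 m³/s = 1.07×10^-5 m³/s.

Q ≈ 1.07×10^-5 m³/s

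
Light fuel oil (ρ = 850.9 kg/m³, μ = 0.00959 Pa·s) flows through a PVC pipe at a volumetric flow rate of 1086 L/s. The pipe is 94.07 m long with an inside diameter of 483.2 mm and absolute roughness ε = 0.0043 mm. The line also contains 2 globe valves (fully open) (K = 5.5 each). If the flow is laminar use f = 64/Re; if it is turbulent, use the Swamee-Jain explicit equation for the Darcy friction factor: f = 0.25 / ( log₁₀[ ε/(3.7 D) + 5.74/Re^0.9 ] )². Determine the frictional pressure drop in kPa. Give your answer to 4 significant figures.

Q = 1086 L/s = 1086/1000 = 1.086 m³/s.
Cross-sectional area A = πD²/4 = π(0.4832)²/4 = 0.1834 m²; mean velocity V = Q/A = 1.086/0.1834 = 5.922 m/s.
Reynolds number Re = ρVD/μ = 850.9 · 5.922 · 0.4832 / 0.00959 = 2.539e+05.
Re > 4000 → turbulent. Relative roughness ε/D = 4.3e-06/0.4832 = 8.9e-06. Swamee-Jain: f = 0.25/(log₁₀[8.9e-06/3.7 + 5.74/2.539e+05^0.9])² = 0.25/(log₁₀[2.41e-06 + 7.85e-05])² = 0.25/(-4.092)² = 0.01493.
Total minor-loss coefficient ΣK = 2·5.5 = 11.
ΔP = [f·L/D + ΣK]·(ρV²/2) = [0.01493·94.07/0.4832 + 11]·(850.9·5.922²/2) = [2.906 + 11]·1.492e+04 = 2.075e+05 Pa.
ΔP = 2.075e+05 Pa = 207.5 kPa.

ΔP ≈ 207.5 kPa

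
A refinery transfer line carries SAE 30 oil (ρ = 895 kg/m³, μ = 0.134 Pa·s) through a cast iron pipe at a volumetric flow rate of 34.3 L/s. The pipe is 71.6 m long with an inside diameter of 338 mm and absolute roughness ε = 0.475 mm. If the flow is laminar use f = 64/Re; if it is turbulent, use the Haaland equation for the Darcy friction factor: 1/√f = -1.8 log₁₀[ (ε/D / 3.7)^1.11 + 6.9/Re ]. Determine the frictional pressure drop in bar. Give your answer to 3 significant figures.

Q = 34.3 L/s = 34.3/1000 = 0.0343 m³/s.
Cross-sectional area A = πD²/4 = π(0.338)²/4 = 0.08973 m²; mean velocity V = Q/A = 0.0343/0.08973 = 0.3823 m/s.
Reynolds number Re = ρVD/μ = 895 · 0.3823 · 0.338 / 0.134 = 863.
Re < 2300 → laminar flow, so f = 64/Re = 64/863 = 0.07416 (the turbulent correlation is not needed).
Darcy-Weisbach: ΔP = f(L/D)(ρV²/2) = 0.07416·(71.6/0.338)·(895·0.3823²/2) = 0.07416·211.8·65.39 = 1027 Pa.
ΔP = 1027 Pa = 0.0103 bar.

ΔP ≈ 0.0103 bar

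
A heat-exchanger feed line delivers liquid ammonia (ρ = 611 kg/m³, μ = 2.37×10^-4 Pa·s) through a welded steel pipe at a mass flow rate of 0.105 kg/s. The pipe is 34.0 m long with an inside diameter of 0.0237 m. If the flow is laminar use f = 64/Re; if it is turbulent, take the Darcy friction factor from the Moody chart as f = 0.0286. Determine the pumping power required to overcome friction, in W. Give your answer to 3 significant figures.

A = πD²/4 = π(0.0237)²/4 = 0.0004412 m²; mean velocity V = ṁ/(ρA) = 0.105/(611 · 0.0004412) = 0.3895 m/s.
Reynolds number Re = ρVD/μ = 611 · 0.3895 · 0.0237 / 0.000237 = 2.38e+04.
Re > 4000 → turbulent; use the Moody-chart value f = 0.0286.
Darcy-Weisbach: ΔP = f(L/D)(ρV²/2) = 0.0286·(34/0.0237)·(611·0.3895²/2) = 0.0286·1435·46.36 = 1902 Pa.
Q = ṁ/ρ = 0.105/611 = 0.0001718 m³/s.
Pumping power P = QΔP = 0.0001718·1902 = 0.3269 W = 0.327 W.

P ≈ 0.327 W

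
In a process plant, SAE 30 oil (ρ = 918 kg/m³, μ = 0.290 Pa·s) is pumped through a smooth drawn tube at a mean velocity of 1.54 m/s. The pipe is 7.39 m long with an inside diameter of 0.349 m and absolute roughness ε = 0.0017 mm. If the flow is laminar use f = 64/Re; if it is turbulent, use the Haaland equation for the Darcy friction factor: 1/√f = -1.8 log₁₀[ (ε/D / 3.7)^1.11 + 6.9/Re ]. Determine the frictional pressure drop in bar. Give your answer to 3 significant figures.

Reynolds number Re = ρVD/μ = 918 · 1.54 · 0.349 / 0.29 = 1701.
Re < 2300 → laminar flow, so f = 64/Re = 64/1701 = 0.03762 (the turbulent correlation is not needed).
Darcy-Weisbach: ΔP = f(L/D)(ρV²/2) = 0.03762·(7.39/0.349)·(918·1.54²/2) = 0.03762·21.17·1089 = 867.1 Pa.
ΔP = 867.1 Pa = 0.00867 bar.

ΔP ≈ 0.00867 bar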